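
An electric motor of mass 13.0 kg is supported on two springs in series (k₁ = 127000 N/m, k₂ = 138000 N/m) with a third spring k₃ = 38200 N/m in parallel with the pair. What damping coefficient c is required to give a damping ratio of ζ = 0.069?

Series pair: k_s = k₁k₂/(k₁+k₂) = (127000)(138000)/(127000 + 138000) = 66140 N/m. In parallel with k₃: k_eq = 66140 + 38200 = 104300 N/m.
c_c = 2√(k_eq·m) = 2√(104300 × 13.0) = 2329 N·s/m.
c = ζ·c_c = 0.069 × 2329 = 160.7 N·s/m.

161 N·s/m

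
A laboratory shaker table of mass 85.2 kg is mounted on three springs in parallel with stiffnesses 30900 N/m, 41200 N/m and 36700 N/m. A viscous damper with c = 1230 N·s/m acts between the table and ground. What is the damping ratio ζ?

Parallel springs add: k_eq = 30900 + 41200 + 36700 = 108800 N/m.
ω_n = √(k_eq/m) = √(108800/85.2) = 35.74 rad/s.
Critical damping c_c = 2√(k_eq·m) = 2√(108800 × 85.2) = 6089 N·s/m, so ζ = c/c_c = 1230/6089 = 0.2020.

0.202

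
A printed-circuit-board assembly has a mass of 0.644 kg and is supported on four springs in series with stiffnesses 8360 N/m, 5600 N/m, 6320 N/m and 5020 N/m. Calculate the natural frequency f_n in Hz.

Series springs: 1/k_eq = 1/8360 + 1/5600 + 1/6320 + 1/5020 = 0.0006556, so k_eq = 1525 N/m.
ω_n = √(k_eq/m) = √(1525/0.644) = √2368 = 48.67 rad/s.
f_n = ω_n/(2π) = 48.67/6.283 = 7.746 Hz.

7.75 Hz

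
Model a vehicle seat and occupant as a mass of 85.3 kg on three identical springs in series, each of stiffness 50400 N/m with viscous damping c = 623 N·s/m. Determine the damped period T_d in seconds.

Series springs: 1/k_eq = 3/50400, so k_eq = 50400/3 = 16800 N/m.
ω_n = √(k_eq/m) = √(16800/85.3) = 14.03 rad/s.
Critical damping c_c = 2√(k_eq·m) = 2√(16800 × 85.3) = 2394 N·s/m, so ζ = c/c_c = 623/2394 = 0.2602.
ω_d = ω_n√(1 − ζ²) = 14.03 × √(1 − 0.0677) = 13.55 rad/s.
T_d = 2π/ω_d = 0.4637 s.

0.464 s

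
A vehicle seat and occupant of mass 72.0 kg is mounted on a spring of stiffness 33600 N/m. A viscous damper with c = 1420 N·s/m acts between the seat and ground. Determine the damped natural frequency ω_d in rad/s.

ω_n = √(k/m) = √(33600/72.0) = 21.60 rad/s.
Critical damping c_c = 2√(k·m) = 2√(33600 × 72.0) = 3111 N·s/m, so ζ = c/c_c = 1420/3111 = 0.4565.
ω_d = ω_n√(1 − ζ²) = 21.60 × √(1 − 0.208) = 19.22 rad/s.

19.2 rad/s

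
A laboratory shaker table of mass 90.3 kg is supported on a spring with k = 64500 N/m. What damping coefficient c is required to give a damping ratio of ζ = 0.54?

2610 N·s/m

c_c = 2√(k·m) = 2√(64500 × 90.3) = 4827 N·s/m.
c = ζ·c_c = 0.54 × 4827 = 2606 N·s/m.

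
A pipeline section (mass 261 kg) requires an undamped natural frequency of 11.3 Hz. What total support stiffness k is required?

ω_n = 2πf_n = 2π × 11.3 = 71.00 rad/s.
k = m·ω_n² = 261 × 71.00² = 261 × 5041 = 1316000 N/m.

1320000 N/m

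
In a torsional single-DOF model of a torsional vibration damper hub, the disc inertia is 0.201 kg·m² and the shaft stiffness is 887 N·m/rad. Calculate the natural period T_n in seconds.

0.0946 s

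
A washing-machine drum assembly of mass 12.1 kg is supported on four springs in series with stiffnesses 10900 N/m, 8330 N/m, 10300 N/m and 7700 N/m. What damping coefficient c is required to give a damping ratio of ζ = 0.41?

Series springs: 1/k_eq = 1/10900 + 1/8330 + 1/10300 + 1/7700 = 0.0004387, so k_eq = 2279 N/m.
c_c = 2√(k_eq·m) = 2√(2279 × 12.1) = 332.1 N·s/m.
c = ζ·c_c = 0.41 × 332.1 = 136.2 N·s/m.

136 N·s/m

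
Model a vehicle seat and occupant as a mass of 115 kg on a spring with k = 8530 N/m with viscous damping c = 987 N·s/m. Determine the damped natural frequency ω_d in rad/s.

7.47 rad/s

ω_n = √(k/m) = √(8530/115) = 8.612 rad/s.
Critical damping c_c = 2√(k·m) = 2√(8530 × 115) = 1981 N·s/m, so ζ = c/c_c = 987/1981 = 0.4983.
ω_d = ω_n√(1 − ζ²) = 8.612 × √(1 − 0.248) = 7.467 rad/s.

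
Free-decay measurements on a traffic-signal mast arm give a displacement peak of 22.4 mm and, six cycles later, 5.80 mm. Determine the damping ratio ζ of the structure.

0.0358

Logarithmic decrement δ = (1/n)·ln(x₀/x_n) = (1/6)·ln(22.4/5.80) = (1/6)·ln(3.862) = 0.2252.
ζ = δ/√(4π² + δ²) = 0.2252/√(39.48 + 0.0507) = 0.2252/6.287 = 0.03582.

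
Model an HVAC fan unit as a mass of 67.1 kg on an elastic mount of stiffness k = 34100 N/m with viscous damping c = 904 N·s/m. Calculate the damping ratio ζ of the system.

ω_n = √(k/m) = √(34100/67.1) = 22.54 rad/s.
Critical damping c_c = 2√(k·m) = 2√(34100 × 67.1) = 3025 N·s/m, so ζ = c/c_c = 904/3025 = 0.2988.

0.299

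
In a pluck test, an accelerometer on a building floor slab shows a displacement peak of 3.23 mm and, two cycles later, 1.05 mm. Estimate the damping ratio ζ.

Logarithmic decrement δ = (1/n)·ln(x₀/x_n) = (1/2)·ln(3.23/1.05) = (1/2)·ln(3.076) = 0.5618.
ζ = δ/√(4π² + δ²) = 0.5618/√(39.48 + 0.316) = 0.5618/6.308 = 0.08907.

0.0891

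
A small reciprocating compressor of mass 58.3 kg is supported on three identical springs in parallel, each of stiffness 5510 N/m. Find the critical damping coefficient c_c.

1960 N·s/m

Parallel springs add: k_eq = 3 × 5510 = 16530 N/m.
c_c = 2√(k_eq·m) = 2√(16530 × 58.3) = 2 × 981.7 = 1963 N·s/m.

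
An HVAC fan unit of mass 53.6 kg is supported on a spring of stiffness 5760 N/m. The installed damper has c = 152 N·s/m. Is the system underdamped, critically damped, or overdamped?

c_c = 2√(k·m) = 1111 N·s/m; ζ = c/c_c = 152/1111 = 0.137.
Since ζ < 1 the system is underdamped.

underdamped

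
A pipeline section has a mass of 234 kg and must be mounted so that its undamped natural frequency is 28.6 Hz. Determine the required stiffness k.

7560000 N/m

ω_n = 2πf_n = 2π × 28.6 = 179.7 rad/s.
k = m·ω_n² = 234 × 179.7² = 234 × 32290 = 7556000 N/m.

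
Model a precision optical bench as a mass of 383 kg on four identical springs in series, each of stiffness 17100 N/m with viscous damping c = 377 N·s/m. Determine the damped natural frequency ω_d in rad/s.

3.30 rad/s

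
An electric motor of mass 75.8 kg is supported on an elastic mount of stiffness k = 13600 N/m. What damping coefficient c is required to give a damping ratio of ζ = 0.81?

c_c = 2√(k·m) = 2√(13600 × 75.8) = 2031 N·s/m.
c = ζ·c_c = 0.81 × 2031 = 1645 N·s/m.

1640 N·s/m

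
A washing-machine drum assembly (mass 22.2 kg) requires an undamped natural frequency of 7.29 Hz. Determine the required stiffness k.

46600 N/m

ω_n = 2πf_n = 2π × 7.29 = 45.80 rad/s.
k = m·ω_n² = 22.2 × 45.80² = 22.2 × 2098 = 46580 N/m.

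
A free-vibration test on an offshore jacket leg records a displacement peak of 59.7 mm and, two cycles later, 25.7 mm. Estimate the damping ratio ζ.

Logarithmic decrement δ = (1/n)·ln(x₀/x_n) = (1/2)·ln(59.7/25.7) = (1/2)·ln(2.323) = 0.4214.
ζ = δ/√(4π² + δ²) = 0.4214/√(39.48 + 0.178) = 0.4214/6.297 = 0.06692.

0.0669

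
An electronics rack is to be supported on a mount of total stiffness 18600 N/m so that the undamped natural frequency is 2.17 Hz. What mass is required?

100 kg

ω_n = 2πf_n = 2π × 2.17 = 13.63 rad/s.
m = k/ω_n² = 18600/13.63² = 18600/185.9 = 100.1 kg.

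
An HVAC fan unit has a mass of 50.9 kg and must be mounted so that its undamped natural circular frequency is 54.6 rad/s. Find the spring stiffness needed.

152000 N/m

k = m·ω_n² = 50.9 × 54.60² = 50.9 × 2981 = 151700 N/m.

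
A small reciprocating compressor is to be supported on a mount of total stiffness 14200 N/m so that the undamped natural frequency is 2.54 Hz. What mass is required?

55.8 kg

ω_n = 2πf_n = 2π × 2.54 = 15.96 rad/s.
m = k/ω_n² = 14200/15.96² = 14200/254.7 = 55.75 kg.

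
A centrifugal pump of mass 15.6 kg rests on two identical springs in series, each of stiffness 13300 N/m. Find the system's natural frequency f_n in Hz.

3.29 Hz

Series springs: 1/k_eq = 2/13300, so k_eq = 13300/2 = 6650 N/m.
ω_n = √(k_eq/m) = √(6650/15.6) = √426.3 = 20.65 rad/s.
f_n = ω_n/(2π) = 20.65/6.283 = 3.286 Hz.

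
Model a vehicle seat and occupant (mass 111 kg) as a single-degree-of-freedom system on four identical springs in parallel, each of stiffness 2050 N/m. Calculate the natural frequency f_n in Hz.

1.37 Hz

Parallel springs add: k_eq = 4 × 2050 = 8200 N/m.
ω_n = √(k_eq/m) = √(8200/111) = √73.87 = 8.595 rad/s.
f_n = ω_n/(2π) = 8.595/6.283 = 1.368 Hz.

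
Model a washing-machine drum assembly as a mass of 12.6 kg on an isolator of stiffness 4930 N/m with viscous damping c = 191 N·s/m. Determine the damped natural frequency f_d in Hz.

2.91 Hz

ω_n = √(k/m) = √(4930/12.6) = 19.78 rad/s.
Critical damping c_c = 2√(k·m) = 2√(4930 × 12.6) = 498.5 N·s/m, so ζ = c/c_c = 191/498.5 = 0.3832.
ω_d = ω_n√(1 − ζ²) = 19.78 × √(1 − 0.147) = 18.27 rad/s.
f_d = ω_d/(2π) = 2.908 Hz.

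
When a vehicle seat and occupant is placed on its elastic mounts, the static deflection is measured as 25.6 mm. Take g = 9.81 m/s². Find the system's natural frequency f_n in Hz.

3.12 Hz

ω_n = √(g/δ_st) = √(9.81/0.0256) = √383.2 = 19.58 rad/s.
f_n = ω_n/(2π) = 19.58/6.283 = 3.116 Hz.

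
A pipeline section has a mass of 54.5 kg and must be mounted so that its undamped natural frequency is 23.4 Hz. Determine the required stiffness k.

1180000 N/m

ω_n = 2πf_n = 2π × 23.4 = 147.0 rad/s.
k = m·ω_n² = 54.5 × 147.0² = 54.5 × 21620 = 1178000 N/m.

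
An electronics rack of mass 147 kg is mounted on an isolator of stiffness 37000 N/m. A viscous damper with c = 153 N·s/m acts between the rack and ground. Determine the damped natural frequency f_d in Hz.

ω_n = √(k/m) = √(37000/147) = 15.87 rad/s.
Critical damping c_c = 2√(k·m) = 2√(37000 × 147) = 4664 N·s/m, so ζ = c/c_c = 153/4664 = 0.03280.
ω_d = ω_n√(1 − ζ²) = 15.87 × √(1 − 0.00108) = 15.86 rad/s.
f_d = ω_d/(2π) = 2.524 Hz.

2.52 Hz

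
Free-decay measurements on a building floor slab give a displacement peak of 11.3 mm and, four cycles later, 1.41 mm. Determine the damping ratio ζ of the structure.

0.0825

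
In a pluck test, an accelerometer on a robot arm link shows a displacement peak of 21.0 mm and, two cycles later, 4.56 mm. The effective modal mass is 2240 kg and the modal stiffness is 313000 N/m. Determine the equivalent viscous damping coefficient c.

Logarithmic decrement δ = (1/n)·ln(x₀/x_n) = (1/2)·ln(21.0/4.56) = (1/2)·ln(4.605) = 0.7636.
ζ = δ/√(4π² + δ²) = 0.7636/√(39.48 + 0.583) = 0.7636/6.329 = 0.1206.
c = ζ · 2√(km) = 0.1206 × 2√(313000 × 2240) = 0.1206 × 52960 = 6389 N·s/m.

6390 N·s/m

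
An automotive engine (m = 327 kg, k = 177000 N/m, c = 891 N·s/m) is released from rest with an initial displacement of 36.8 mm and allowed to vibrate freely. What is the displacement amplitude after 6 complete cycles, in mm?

4.03 mm

ζ = c/(2√(km)) = 891/(2√(177000 × 327)) = 891/15220 = 0.05856.
Logarithmic decrement δ = 2πζ/√(1 − ζ²) = 2π × 0.05856/√(1 − 0.00343) = 0.3686.
After n cycles, x_n/x₀ = e^(−nδ), so x_6 = 36.8 × e^(−6 × 0.3686) = 36.8 × 0.1095 = 4.031 mm.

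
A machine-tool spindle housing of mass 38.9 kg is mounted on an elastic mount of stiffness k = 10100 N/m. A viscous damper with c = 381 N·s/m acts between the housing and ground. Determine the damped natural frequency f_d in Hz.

ω_n = √(k/m) = √(10100/38.9) = 16.11 rad/s.
Critical damping c_c = 2√(k·m) = 2√(10100 × 38.9) = 1254 N·s/m, so ζ = c/c_c = 381/1254 = 0.3039.
ω_d = ω_n√(1 − ζ²) = 16.11 × √(1 − 0.0924) = 15.35 rad/s.
f_d = ω_d/(2π) = 2.443 Hz.

2.44 Hz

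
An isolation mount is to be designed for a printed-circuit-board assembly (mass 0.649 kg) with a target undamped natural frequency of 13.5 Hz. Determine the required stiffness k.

4670 N/m

ω_n = 2πf_n = 2π × 13.5 = 84.82 rad/s.
k = m·ω_n² = 0.649 × 84.82² = 0.649 × 7195 = 4670 N/m.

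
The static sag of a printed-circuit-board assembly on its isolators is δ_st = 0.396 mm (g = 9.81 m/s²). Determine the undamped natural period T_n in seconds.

ω_n = √(g/δ_st) = √(9.81/0.000396) = √24770 = 157.4 rad/s.
T_n = 2π/ω_n = 6.283/157.4 = 0.03992 s.

0.0399 s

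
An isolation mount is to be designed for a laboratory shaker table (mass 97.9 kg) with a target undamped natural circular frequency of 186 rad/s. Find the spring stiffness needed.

3390000 N/m

k = m·ω_n² = 97.9 × 186.0² = 97.9 × 34600 = 3387000 N/m.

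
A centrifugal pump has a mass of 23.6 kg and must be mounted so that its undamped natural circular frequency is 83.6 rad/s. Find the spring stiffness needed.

165000 N/m

k = m·ω_n² = 23.6 × 83.60² = 23.6 × 6989 = 164900 N/m.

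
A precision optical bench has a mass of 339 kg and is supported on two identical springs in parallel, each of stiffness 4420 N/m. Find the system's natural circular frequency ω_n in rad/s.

5.11 rad/s

Parallel springs add: k_eq = 2 × 4420 = 8840 N/m.
ω_n = √(k_eq/m) = √(8840/339) = √26.08 = 5.107 rad/s.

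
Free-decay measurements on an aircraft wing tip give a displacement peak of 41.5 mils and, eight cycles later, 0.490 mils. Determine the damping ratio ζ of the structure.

Logarithmic decrement δ = (1/n)·ln(x₀/x_n) = (1/8)·ln(41.5/0.490) = (1/8)·ln(84.69) = 0.5549.
ζ = δ/√(4π² + δ²) = 0.5549/√(39.48 + 0.308) = 0.5549/6.308 = 0.08797.

0.0880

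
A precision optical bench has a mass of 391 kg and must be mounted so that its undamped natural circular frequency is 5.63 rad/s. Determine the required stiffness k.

12400 N/m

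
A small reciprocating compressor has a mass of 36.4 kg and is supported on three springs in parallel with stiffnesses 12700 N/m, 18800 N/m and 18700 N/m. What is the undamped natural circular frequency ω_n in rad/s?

37.1 rad/s

Parallel springs add: k_eq = 12700 + 18800 + 18700 = 50200 N/m.
ω_n = √(k_eq/m) = √(50200/36.4) = √1379 = 37.14 rad/s.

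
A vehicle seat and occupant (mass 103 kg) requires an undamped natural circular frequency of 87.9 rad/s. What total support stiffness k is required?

k = m·ω_n² = 103 × 87.90² = 103 × 7726 = 795800 N/m.

796000 N/m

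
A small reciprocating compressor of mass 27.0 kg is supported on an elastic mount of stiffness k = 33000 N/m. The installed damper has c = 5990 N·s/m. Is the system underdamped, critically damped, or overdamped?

overdamped

c_c = 2√(k·m) = 1888 N·s/m; ζ = c/c_c = 5990/1888 = 3.17.
Since ζ > 1 the system is overdamped.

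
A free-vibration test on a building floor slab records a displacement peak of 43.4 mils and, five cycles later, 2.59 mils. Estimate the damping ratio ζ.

0.0894

Logarithmic decrement δ = (1/n)·ln(x₀/x_n) = (1/5)·ln(43.4/2.59) = (1/5)·ln(16.76) = 0.5638.
ζ = δ/√(4π² + δ²) = 0.5638/√(39.48 + 0.318) = 0.5638/6.308 = 0.08937.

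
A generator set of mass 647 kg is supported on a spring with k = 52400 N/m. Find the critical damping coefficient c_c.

c_c = 2√(k·m) = 2√(52400 × 647) = 2 × 5823 = 11650 N·s/m.

11600 N·s/m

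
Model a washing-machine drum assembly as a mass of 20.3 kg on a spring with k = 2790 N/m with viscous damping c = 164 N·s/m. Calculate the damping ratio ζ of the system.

0.345

ω_n = √(k/m) = √(2790/20.3) = 11.72 rad/s.
Critical damping c_c = 2√(k·m) = 2√(2790 × 20.3) = 476.0 N·s/m, so ζ = c/c_c = 164/476.0 = 0.3446.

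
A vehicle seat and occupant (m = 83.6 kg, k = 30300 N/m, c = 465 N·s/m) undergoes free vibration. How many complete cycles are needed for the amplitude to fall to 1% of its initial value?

ζ = c/(2√(km)) = 465/(2√(30300 × 83.6)) = 465/3183 = 0.1461.
Logarithmic decrement δ = 2πζ/√(1 − ζ²) = 2π × 0.1461/√(1 − 0.0213) = 0.9278.
x_n/x₀ = e^(−nδ) ≤ 0.01; take ln: n ≥ ln(1/0.01)/δ = 4.605/0.9278 = 4.963.
So 5 complete cycles are required.

5 cycles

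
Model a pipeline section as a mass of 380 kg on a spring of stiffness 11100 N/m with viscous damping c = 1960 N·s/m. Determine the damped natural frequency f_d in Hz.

ω_n = √(k/m) = √(11100/380) = 5.405 rad/s.
Critical damping c_c = 2√(k·m) = 2√(11100 × 380) = 4108 N·s/m, so ζ = c/c_c = 1960/4108 = 0.4772.
ω_d = ω_n√(1 − ζ²) = 5.405 × √(1 − 0.228) = 4.750 rad/s.
f_d = ω_d/(2π) = 0.7559 Hz.

0.756 Hz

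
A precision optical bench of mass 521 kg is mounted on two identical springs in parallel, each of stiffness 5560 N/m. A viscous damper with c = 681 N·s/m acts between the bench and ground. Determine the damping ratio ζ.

Parallel springs add: k_eq = 2 × 5560 = 11120 N/m.
ω_n = √(k_eq/m) = √(11120/521) = 4.620 rad/s.
Critical damping c_c = 2√(k_eq·m) = 2√(11120 × 521) = 4814 N·s/m, so ζ = c/c_c = 681/4814 = 0.1415.

0.141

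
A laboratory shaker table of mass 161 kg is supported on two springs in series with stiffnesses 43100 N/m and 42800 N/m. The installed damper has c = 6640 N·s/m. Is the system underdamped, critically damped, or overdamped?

overdamped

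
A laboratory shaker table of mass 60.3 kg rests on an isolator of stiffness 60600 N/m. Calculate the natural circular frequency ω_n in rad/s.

ω_n = √(k/m) = √(60600/60.3) = √1005 = 31.70 rad/s.

31.7 rad/s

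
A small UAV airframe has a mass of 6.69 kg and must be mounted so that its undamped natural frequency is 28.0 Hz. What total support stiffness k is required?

207000 N/m

ω_n = 2πf_n = 2π × 28.0 = 175.9 rad/s.
k = m·ω_n² = 6.69 × 175.9² = 6.69 × 30950 = 207100 N/m.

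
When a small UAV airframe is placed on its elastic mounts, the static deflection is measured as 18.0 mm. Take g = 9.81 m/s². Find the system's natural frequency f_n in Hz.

ω_n = √(g/δ_st) = √(9.81/0.0180) = √545.0 = 23.35 rad/s.
f_n = ω_n/(2π) = 23.35/6.283 = 3.716 Hz.

3.72 Hz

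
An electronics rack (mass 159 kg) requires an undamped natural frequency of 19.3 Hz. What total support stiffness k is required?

ω_n = 2πf_n = 2π × 19.3 = 121.3 rad/s.
k = m·ω_n² = 159 × 121.3² = 159 × 14710 = 2338000 N/m.

2340000 N/m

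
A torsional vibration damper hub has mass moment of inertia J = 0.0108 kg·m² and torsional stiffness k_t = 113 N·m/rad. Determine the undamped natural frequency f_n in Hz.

16.3 Hz

ω_n = √(k_t/J) = √(113/0.0108) = √10460 = 102.3 rad/s.
f_n = ω_n/(2π) = 102.3/6.283 = 16.28 Hz.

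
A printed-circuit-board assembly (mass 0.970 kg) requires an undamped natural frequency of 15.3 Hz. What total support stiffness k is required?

8960 N/m

ω_n = 2πf_n = 2π × 15.3 = 96.13 rad/s.
k = m·ω_n² = 0.970 × 96.13² = 0.970 × 9242 = 8964 N/m.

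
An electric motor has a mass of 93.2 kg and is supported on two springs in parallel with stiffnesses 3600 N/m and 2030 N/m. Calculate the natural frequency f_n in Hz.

Parallel springs add: k_eq = 3600 + 2030 = 5630 N/m.
ω_n = √(k_eq/m) = √(5630/93.2) = √60.41 = 7.772 rad/s.
f_n = ω_n/(2π) = 7.772/6.283 = 1.237 Hz.

1.24 Hz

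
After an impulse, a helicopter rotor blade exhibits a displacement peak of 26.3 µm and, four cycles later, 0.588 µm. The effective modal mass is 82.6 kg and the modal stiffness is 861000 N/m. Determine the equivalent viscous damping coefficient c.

Logarithmic decrement δ = (1/n)·ln(x₀/x_n) = (1/4)·ln(26.3/0.588) = (1/4)·ln(44.73) = 0.9501.
ζ = δ/√(4π² + δ²) = 0.9501/√(39.48 + 0.903) = 0.9501/6.355 = 0.1495.
c = ζ · 2√(km) = 0.1495 × 2√(861000 × 82.6) = 0.1495 × 16870 = 2522 N·s/m.

2520 N·s/m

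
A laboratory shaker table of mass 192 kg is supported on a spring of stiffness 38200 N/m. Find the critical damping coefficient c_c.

5420 N·s/m

c_c = 2√(k·m) = 2√(38200 × 192) = 2 × 2708 = 5416 N·s/m.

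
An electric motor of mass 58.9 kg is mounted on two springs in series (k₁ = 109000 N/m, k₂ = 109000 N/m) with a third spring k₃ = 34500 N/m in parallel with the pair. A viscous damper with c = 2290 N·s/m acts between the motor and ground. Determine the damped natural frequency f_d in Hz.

5.36 Hz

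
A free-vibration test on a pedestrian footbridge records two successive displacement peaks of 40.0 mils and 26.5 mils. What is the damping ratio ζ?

Logarithmic decrement δ = (1/n)·ln(x₀/x_n) = (1/1)·ln(40.0/26.5) = (1/1)·ln(1.509) = 0.4117.
ζ = δ/√(4π² + δ²) = 0.4117/√(39.48 + 0.170) = 0.4117/6.297 = 0.06539.

0.0654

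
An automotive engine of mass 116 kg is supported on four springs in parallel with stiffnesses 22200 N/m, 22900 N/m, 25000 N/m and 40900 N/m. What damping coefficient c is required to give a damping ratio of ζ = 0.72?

5170 N·s/m

Parallel springs add: k_eq = 22200 + 22900 + 25000 + 40900 = 111000 N/m.
c_c = 2√(k_eq·m) = 2√(111000 × 116) = 7177 N·s/m.
c = ζ·c_c = 0.72 × 7177 = 5167 N·s/m.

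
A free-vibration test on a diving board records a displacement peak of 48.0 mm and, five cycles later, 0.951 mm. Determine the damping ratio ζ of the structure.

0.124

Logarithmic decrement δ = (1/n)·ln(x₀/x_n) = (1/5)·ln(48.0/0.951) = (1/5)·ln(50.47) = 0.7843.
ζ = δ/√(4π² + δ²) = 0.7843/√(39.48 + 0.615) = 0.7843/6.332 = 0.1239.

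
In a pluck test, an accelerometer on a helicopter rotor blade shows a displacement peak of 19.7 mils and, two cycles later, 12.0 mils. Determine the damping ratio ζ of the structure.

0.0394

Logarithmic decrement δ = (1/n)·ln(x₀/x_n) = (1/2)·ln(19.7/12.0) = (1/2)·ln(1.642) = 0.2479.
ζ = δ/√(4π² + δ²) = 0.2479/√(39.48 + 0.0614) = 0.2479/6.288 = 0.03942.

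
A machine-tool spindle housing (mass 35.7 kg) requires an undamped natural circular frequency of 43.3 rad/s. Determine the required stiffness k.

k = m·ω_n² = 35.7 × 43.30² = 35.7 × 1875 = 66930 N/m.

66900 N/m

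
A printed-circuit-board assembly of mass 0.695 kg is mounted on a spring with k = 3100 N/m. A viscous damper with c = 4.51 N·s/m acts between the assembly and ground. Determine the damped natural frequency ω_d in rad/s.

ω_n = √(k/m) = √(3100/0.695) = 66.79 rad/s.
Critical damping c_c = 2√(k·m) = 2√(3100 × 0.695) = 92.83 N·s/m, so ζ = c/c_c = 4.51/92.83 = 0.04858.
ω_d = ω_n√(1 − ζ²) = 66.79 × √(1 − 0.00236) = 66.71 rad/s.

66.7 rad/s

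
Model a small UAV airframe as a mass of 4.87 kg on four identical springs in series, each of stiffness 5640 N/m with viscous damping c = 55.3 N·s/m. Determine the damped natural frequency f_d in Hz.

2.55 Hz

Series springs: 1/k_eq = 4/5640, so k_eq = 5640/4 = 1410 N/m.
ω_n = √(k_eq/m) = √(1410/4.87) = 17.02 rad/s.
Critical damping c_c = 2√(k_eq·m) = 2√(1410 × 4.87) = 165.7 N·s/m, so ζ = c/c_c = 55.3/165.7 = 0.3337.
ω_d = ω_n√(1 − ζ²) = 17.02 × √(1 − 0.111) = 16.04 rad/s.
f_d = ω_d/(2π) = 2.553 Hz.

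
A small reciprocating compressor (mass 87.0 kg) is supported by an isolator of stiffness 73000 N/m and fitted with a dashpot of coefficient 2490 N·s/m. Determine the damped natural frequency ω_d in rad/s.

ω_n = √(k/m) = √(73000/87.0) = 28.97 rad/s.
Critical damping c_c = 2√(k·m) = 2√(73000 × 87.0) = 5040 N·s/m, so ζ = c/c_c = 2490/5040 = 0.4940.
ω_d = ω_n√(1 − ζ²) = 28.97 × √(1 − 0.244) = 25.19 rad/s.

25.2 rad/s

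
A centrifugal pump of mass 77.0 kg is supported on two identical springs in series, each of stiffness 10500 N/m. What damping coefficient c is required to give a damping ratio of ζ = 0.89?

1130 N·s/m

Series springs: 1/k_eq = 2/10500, so k_eq = 10500/2 = 5250 N/m.
c_c = 2√(k_eq·m) = 2√(5250 × 77.0) = 1272 N·s/m.
c = ζ·c_c = 0.89 × 1272 = 1132 N·s/m.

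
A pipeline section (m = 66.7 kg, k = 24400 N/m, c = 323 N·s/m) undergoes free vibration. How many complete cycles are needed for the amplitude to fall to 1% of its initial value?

6 cycles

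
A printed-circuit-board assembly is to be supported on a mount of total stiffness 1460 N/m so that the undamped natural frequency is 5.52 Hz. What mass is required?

ω_n = 2πf_n = 2π × 5.52 = 34.68 rad/s.
m = k/ω_n² = 1460/34.68² = 1460/1203 = 1.214 kg.

1.21 kg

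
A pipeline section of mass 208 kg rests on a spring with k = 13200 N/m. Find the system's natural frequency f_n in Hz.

ω_n = √(k/m) = √(13200/208) = √63.46 = 7.966 rad/s.
f_n = ω_n/(2π) = 7.966/6.283 = 1.268 Hz.

1.27 Hz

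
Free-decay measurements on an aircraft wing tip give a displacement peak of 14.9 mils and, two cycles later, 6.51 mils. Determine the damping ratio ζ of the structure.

Logarithmic decrement δ = (1/n)·ln(x₀/x_n) = (1/2)·ln(14.9/6.51) = (1/2)·ln(2.289) = 0.4140.
ζ = δ/√(4π² + δ²) = 0.4140/√(39.48 + 0.171) = 0.4140/6.297 = 0.06575.

0.0657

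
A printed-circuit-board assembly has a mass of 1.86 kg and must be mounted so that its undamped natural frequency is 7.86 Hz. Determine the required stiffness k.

4540 N/m

ω_n = 2πf_n = 2π × 7.86 = 49.39 rad/s.
k = m·ω_n² = 1.86 × 49.39² = 1.86 × 2439 = 4536 N/m.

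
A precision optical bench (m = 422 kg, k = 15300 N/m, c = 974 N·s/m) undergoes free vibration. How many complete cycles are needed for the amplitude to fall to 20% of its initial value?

2 cycles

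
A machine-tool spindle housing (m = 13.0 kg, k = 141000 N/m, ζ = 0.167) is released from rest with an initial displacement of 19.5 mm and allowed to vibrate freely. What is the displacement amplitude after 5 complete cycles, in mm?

0.0953 mm

Logarithmic decrement δ = 2πζ/√(1 − ζ²) = 2π × 0.1670/√(1 − 0.0279) = 1.064.
After n cycles, x_n/x₀ = e^(−nδ), so x_5 = 19.5 × e^(−5 × 1.064) = 19.5 × 0.004887 = 0.09530 mm.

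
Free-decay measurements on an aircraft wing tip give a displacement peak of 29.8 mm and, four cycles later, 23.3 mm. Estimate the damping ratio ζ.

0.00979

Logarithmic decrement δ = (1/n)·ln(x₀/x_n) = (1/4)·ln(29.8/23.3) = (1/4)·ln(1.279) = 0.06151.
ζ = δ/√(4π² + δ²) = 0.06151/√(39.48 + 0.00378) = 0.06151/6.283 = 0.009790.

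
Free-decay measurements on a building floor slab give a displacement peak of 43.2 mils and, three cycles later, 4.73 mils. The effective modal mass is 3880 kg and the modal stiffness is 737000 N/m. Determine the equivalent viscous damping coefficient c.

Logarithmic decrement δ = (1/n)·ln(x₀/x_n) = (1/3)·ln(43.2/4.73) = (1/3)·ln(9.133) = 0.7373.
ζ = δ/√(4π² + δ²) = 0.7373/√(39.48 + 0.544) = 0.7373/6.326 = 0.1165.
c = ζ · 2√(km) = 0.1165 × 2√(737000 × 3880) = 0.1165 × 106900 = 12460 N·s/m.

12500 N·s/m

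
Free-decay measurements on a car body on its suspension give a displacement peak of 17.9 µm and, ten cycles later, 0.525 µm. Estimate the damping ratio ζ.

0.0561

Logarithmic decrement δ = (1/n)·ln(x₀/x_n) = (1/10)·ln(17.9/0.525) = (1/10)·ln(34.10) = 0.3529.
ζ = δ/√(4π² + δ²) = 0.3529/√(39.48 + 0.125) = 0.3529/6.293 = 0.05608.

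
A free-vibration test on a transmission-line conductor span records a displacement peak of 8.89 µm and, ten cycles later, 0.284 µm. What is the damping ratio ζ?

Logarithmic decrement δ = (1/n)·ln(x₀/x_n) = (1/10)·ln(8.89/0.284) = (1/10)·ln(31.30) = 0.3444.
ζ = δ/√(4π² + δ²) = 0.3444/√(39.48 + 0.119) = 0.3444/6.293 = 0.05473.

0.0547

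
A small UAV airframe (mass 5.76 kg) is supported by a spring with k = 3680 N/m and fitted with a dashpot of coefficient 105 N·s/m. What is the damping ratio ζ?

0.361

ω_n = √(k/m) = √(3680/5.76) = 25.28 rad/s.
Critical damping c_c = 2√(k·m) = 2√(3680 × 5.76) = 291.2 N·s/m, so ζ = c/c_c = 105/291.2 = 0.3606.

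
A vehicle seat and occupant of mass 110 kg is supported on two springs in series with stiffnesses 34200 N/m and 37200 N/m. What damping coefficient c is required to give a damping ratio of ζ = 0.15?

Series springs: 1/k_eq = 1/34200 + 1/37200 = 5.612×10^-5, so k_eq = 17820 N/m.
c_c = 2√(k_eq·m) = 2√(17820 × 110) = 2800 N·s/m.
c = ζ·c_c = 0.15 × 2800 = 420.0 N·s/m.

420 N·s/m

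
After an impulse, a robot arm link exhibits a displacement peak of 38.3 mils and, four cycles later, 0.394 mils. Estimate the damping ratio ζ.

Logarithmic decrement δ = (1/n)·ln(x₀/x_n) = (1/4)·ln(38.3/0.394) = (1/4)·ln(97.21) = 1.144.
ζ = δ/√(4π² + δ²) = 1.144/√(39.48 + 1.31) = 1.144/6.387 = 0.1792.

0.179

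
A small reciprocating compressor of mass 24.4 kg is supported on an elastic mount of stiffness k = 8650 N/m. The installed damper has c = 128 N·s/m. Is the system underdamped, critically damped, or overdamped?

c_c = 2√(k·m) = 918.8 N·s/m; ζ = c/c_c = 128/918.8 = 0.139.
Since ζ < 1 the system is underdamped.

underdamped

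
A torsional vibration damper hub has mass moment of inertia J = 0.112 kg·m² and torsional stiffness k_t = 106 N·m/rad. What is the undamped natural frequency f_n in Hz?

ω_n = √(k_t/J) = √(106/0.112) = √946.4 = 30.76 rad/s.
f_n = ω_n/(2π) = 30.76/6.283 = 4.896 Hz.

4.90 Hz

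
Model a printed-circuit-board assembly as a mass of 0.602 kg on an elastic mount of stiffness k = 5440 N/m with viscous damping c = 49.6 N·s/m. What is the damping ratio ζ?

0.433

ω_n = √(k/m) = √(5440/0.602) = 95.06 rad/s.
Critical damping c_c = 2√(k·m) = 2√(5440 × 0.602) = 114.5 N·s/m, so ζ = c/c_c = 49.6/114.5 = 0.4334.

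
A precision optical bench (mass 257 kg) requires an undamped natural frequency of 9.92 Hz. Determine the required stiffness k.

998000 N/m

ω_n = 2πf_n = 2π × 9.92 = 62.33 rad/s.
k = m·ω_n² = 257 × 62.33² = 257 × 3885 = 998400 N/m.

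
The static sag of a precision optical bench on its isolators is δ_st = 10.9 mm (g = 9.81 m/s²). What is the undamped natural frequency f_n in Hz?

ω_n = √(g/δ_st) = √(9.81/0.0109) = √900.0 = 30.00 rad/s.
f_n = ω_n/(2π) = 30.00/6.283 = 4.775 Hz.

4.77 Hz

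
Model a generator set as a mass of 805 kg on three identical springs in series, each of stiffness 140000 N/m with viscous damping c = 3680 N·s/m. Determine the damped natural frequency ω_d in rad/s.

Series springs: 1/k_eq = 3/140000, so k_eq = 140000/3 = 46670 N/m.
ω_n = √(k_eq/m) = √(46670/805) = 7.614 rad/s.
Critical damping c_c = 2√(k_eq·m) = 2√(46670 × 805) = 12260 N·s/m, so ζ = c/c_c = 3680/12260 = 0.3002.
ω_d = ω_n√(1 − ζ²) = 7.614 × √(1 − 0.0901) = 7.263 rad/s.

7.26 rad/s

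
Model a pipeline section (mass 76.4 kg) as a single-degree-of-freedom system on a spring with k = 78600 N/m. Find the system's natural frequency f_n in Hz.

ω_n = √(k/m) = √(78600/76.4) = √1029 = 32.07 rad/s.
f_n = ω_n/(2π) = 32.07/6.283 = 5.105 Hz.

5.10 Hz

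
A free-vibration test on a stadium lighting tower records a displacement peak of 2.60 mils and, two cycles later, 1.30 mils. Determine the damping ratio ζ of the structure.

0.0551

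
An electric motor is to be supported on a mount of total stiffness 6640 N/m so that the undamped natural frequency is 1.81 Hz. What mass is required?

ω_n = 2πf_n = 2π × 1.81 = 11.37 rad/s.
m = k/ω_n² = 6640/11.37² = 6640/129.3 = 51.34 kg.

51.3 kg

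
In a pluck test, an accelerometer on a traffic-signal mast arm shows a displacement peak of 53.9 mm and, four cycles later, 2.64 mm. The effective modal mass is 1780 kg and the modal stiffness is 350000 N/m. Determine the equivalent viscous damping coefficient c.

5950 N·s/m

Logarithmic decrement δ = (1/n)·ln(x₀/x_n) = (1/4)·ln(53.9/2.64) = (1/4)·ln(20.42) = 0.7541.
ζ = δ/√(4π² + δ²) = 0.7541/√(39.48 + 0.569) = 0.7541/6.328 = 0.1192.
c = ζ · 2√(km) = 0.1192 × 2√(350000 × 1780) = 0.1192 × 49920 = 5949 N·s/m.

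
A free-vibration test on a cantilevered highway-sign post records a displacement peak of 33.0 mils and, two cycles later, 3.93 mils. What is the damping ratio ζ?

Logarithmic decrement δ = (1/n)·ln(x₀/x_n) = (1/2)·ln(33.0/3.93) = (1/2)·ln(8.397) = 1.064.
ζ = δ/√(4π² + δ²) = 1.064/√(39.48 + 1.13) = 1.064/6.373 = 0.1670.

0.167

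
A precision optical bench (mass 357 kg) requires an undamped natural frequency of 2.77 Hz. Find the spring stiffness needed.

108000 N/m

ω_n = 2πf_n = 2π × 2.77 = 17.40 rad/s.
k = m·ω_n² = 357 × 17.40² = 357 × 302.9 = 108100 N/m.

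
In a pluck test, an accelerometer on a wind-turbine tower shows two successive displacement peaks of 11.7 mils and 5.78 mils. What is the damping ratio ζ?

0.112

Logarithmic decrement δ = (1/n)·ln(x₀/x_n) = (1/1)·ln(11.7/5.78) = (1/1)·ln(2.024) = 0.7052.
ζ = δ/√(4π² + δ²) = 0.7052/√(39.48 + 0.497) = 0.7052/6.323 = 0.1115.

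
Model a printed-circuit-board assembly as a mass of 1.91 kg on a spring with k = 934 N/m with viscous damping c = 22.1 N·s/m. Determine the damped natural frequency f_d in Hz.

3.40 Hz

ω_n = √(k/m) = √(934.0/1.91) = 22.11 rad/s.
Critical damping c_c = 2√(k·m) = 2√(934.0 × 1.91) = 84.47 N·s/m, so ζ = c/c_c = 22.1/84.47 = 0.2616.
ω_d = ω_n√(1 − ζ²) = 22.11 × √(1 − 0.0684) = 21.34 rad/s.
f_d = ω_d/(2π) = 3.397 Hz.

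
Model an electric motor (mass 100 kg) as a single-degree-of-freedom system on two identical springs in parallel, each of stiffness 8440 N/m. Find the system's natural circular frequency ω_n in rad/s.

13.0 rad/s

Parallel springs add: k_eq = 2 × 8440 = 16880 N/m.
ω_n = √(k_eq/m) = √(16880/100) = √168.8 = 12.99 rad/s.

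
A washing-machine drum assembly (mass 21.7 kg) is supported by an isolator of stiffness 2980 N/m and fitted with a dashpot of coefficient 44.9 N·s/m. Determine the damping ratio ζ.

ω_n = √(k/m) = √(2980/21.7) = 11.72 rad/s.
Critical damping c_c = 2√(k·m) = 2√(2980 × 21.7) = 508.6 N·s/m, so ζ = c/c_c = 44.9/508.6 = 0.08828.

0.0883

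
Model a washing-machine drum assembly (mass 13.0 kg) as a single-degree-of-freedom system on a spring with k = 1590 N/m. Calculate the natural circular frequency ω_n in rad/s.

11.1 rad/s

ω_n = √(k/m) = √(1590/13.0) = √122.3 = 11.06 rad/s.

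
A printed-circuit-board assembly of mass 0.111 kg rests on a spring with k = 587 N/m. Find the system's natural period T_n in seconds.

0.0864 s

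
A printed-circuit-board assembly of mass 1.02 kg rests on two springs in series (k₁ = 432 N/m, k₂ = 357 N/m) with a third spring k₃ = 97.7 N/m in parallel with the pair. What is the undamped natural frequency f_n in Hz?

Series pair: k_s = k₁k₂/(k₁+k₂) = (432)(357)/(432 + 357) = 195.5 N/m. In parallel with k₃: k_eq = 195.5 + 97.7 = 293.2 N/m.
ω_n = √(k_eq/m) = √(293.2/1.02) = √287.4 = 16.95 rad/s.
f_n = ω_n/(2π) = 16.95/6.283 = 2.698 Hz.

2.70 Hz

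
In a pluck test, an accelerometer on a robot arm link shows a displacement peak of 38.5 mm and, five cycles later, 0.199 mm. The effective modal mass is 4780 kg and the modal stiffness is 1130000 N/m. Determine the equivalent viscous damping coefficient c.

Logarithmic decrement δ = (1/n)·ln(x₀/x_n) = (1/5)·ln(38.5/0.199) = (1/5)·ln(193.5) = 1.053.
ζ = δ/√(4π² + δ²) = 1.053/√(39.48 + 1.11) = 1.053/6.371 = 0.1653.
c = ζ · 2√(km) = 0.1653 × 2√(1130000 × 4780) = 0.1653 × 147000 = 24300 N·s/m.

24300 N·s/m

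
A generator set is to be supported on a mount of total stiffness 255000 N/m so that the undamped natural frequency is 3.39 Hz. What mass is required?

562 kg

ω_n = 2πf_n = 2π × 3.39 = 21.30 rad/s.
m = k/ω_n² = 255000/21.30² = 255000/453.7 = 562.1 kg.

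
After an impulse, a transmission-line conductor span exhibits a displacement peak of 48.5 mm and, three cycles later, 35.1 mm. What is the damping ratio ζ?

0.0172

Logarithmic decrement δ = (1/n)·ln(x₀/x_n) = (1/3)·ln(48.5/35.1) = (1/3)·ln(1.382) = 0.1078.
ζ = δ/√(4π² + δ²) = 0.1078/√(39.48 + 0.0116) = 0.1078/6.284 = 0.01715.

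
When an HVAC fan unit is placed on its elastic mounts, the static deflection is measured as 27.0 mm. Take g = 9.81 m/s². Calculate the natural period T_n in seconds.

ω_n = √(g/δ_st) = √(9.81/0.0270) = √363.3 = 19.06 rad/s.
T_n = 2π/ω_n = 6.283/19.06 = 0.3296 s.

0.330 s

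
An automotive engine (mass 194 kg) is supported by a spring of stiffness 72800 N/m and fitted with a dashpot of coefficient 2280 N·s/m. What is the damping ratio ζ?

ω_n = √(k/m) = √(72800/194) = 19.37 rad/s.
Critical damping c_c = 2√(k·m) = 2√(72800 × 194) = 7516 N·s/m, so ζ = c/c_c = 2280/7516 = 0.3033.

0.303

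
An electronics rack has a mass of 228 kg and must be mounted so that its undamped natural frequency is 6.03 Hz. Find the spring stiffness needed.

327000 N/m

ω_n = 2πf_n = 2π × 6.03 = 37.89 rad/s.
k = m·ω_n² = 228 × 37.89² = 228 × 1435 = 327300 N/m.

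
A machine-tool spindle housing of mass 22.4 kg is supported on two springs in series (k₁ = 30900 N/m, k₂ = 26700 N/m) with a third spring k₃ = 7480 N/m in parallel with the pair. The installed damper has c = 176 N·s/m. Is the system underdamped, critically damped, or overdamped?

underdamped

Series pair: k_s = k₁k₂/(k₁+k₂) = (30900)(26700)/(30900 + 26700) = 14320 N/m. In parallel with k₃: k_eq = 14320 + 7480 = 21800 N/m.
c_c = 2√(k_eq·m) = 1398 N·s/m; ζ = c/c_c = 176/1398 = 0.126.
Since ζ < 1 the system is underdamped.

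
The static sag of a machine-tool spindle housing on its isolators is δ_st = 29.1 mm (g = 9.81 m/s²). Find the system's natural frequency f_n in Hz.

2.92 Hz

ω_n = √(g/δ_st) = √(9.81/0.0291) = √337.1 = 18.36 rad/s.
f_n = ω_n/(2π) = 18.36/6.283 = 2.922 Hz.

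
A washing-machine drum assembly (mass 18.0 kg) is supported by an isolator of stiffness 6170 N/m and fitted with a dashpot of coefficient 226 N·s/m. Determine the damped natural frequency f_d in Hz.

ω_n = √(k/m) = √(6170/18.0) = 18.51 rad/s.
Critical damping c_c = 2√(k·m) = 2√(6170 × 18.0) = 666.5 N·s/m, so ζ = c/c_c = 226/666.5 = 0.3391.
ω_d = ω_n√(1 − ζ²) = 18.51 × √(1 − 0.115) = 17.42 rad/s.
f_d = ω_d/(2π) = 2.772 Hz.

2.77 Hz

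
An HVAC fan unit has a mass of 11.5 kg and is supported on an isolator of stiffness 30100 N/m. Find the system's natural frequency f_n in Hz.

8.14 Hz

ω_n = √(k/m) = √(30100/11.5) = √2617 = 51.16 rad/s.
f_n = ω_n/(2π) = 51.16/6.283 = 8.142 Hz.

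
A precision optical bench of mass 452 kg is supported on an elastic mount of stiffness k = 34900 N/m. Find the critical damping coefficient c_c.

c_c = 2√(k·m) = 2√(34900 × 452) = 2 × 3972 = 7944 N·s/m.

7940 N·s/m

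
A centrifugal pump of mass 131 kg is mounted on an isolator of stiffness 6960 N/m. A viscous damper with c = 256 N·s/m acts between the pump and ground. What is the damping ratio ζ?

ω_n = √(k/m) = √(6960/131) = 7.289 rad/s.
Critical damping c_c = 2√(k·m) = 2√(6960 × 131) = 1910 N·s/m, so ζ = c/c_c = 256/1910 = 0.1341.

0.134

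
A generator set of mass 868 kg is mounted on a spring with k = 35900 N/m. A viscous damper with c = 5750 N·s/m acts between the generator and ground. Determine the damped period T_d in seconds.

ω_n = √(k/m) = √(35900/868) = 6.431 rad/s.
Critical damping c_c = 2√(k·m) = 2√(35900 × 868) = 11160 N·s/m, so ζ = c/c_c = 5750/11160 = 0.5150.
ω_d = ω_n√(1 − ζ²) = 6.431 × √(1 − 0.265) = 5.513 rad/s.
T_d = 2π/ω_d = 1.140 s.

1.14 s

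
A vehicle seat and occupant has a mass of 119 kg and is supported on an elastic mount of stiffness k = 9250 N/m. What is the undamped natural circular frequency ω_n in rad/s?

8.82 rad/s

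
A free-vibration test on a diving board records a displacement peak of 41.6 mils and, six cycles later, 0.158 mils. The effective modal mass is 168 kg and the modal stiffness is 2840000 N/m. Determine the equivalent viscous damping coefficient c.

6390 N·s/m

Logarithmic decrement δ = (1/n)·ln(x₀/x_n) = (1/6)·ln(41.6/0.158) = (1/6)·ln(263.3) = 0.9289.
ζ = δ/√(4π² + δ²) = 0.9289/√(39.48 + 0.863) = 0.9289/6.351 = 0.1462.
c = ζ · 2√(km) = 0.1462 × 2√(2840000 × 168) = 0.1462 × 43690 = 6389 N·s/m.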